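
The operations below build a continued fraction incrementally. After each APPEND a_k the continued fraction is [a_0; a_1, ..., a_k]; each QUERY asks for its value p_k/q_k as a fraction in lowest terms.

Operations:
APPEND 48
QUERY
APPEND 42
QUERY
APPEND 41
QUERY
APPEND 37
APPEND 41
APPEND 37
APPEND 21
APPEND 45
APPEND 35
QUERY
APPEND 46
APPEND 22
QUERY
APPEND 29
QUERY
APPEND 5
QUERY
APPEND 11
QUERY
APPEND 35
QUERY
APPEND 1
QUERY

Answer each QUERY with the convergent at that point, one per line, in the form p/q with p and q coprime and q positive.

APPEND 48: p_0 = 48·1 + 0 = 48, q_0 = 48·0 + 1 = 1 → 48/1
APPEND 42: p_1 = 42·48 + 1 = 2017, q_1 = 42·1 + 0 = 42 → 2017/42
APPEND 41: p_2 = 41·2017 + 48 = 82745, q_2 = 41·42 + 1 = 1723 → 82745/1723
APPEND 37: p_3 = 37·82745 + 2017 = 3063582, q_3 = 37·1723 + 42 = 63793 → 3063582/63793
APPEND 41: p_4 = 41·3063582 + 82745 = 125689607, q_4 = 41·63793 + 1723 = 2617236 → 125689607/2617236
APPEND 37: p_5 = 37·125689607 + 3063582 = 4653579041, q_5 = 37·2617236 + 63793 = 96901525 → 4653579041/96901525
APPEND 21: p_6 = 21·4653579041 + 125689607 = 97850849468, q_6 = 21·96901525 + 2617236 = 2037549261 → 97850849468/2037549261
APPEND 45: p_7 = 45·97850849468 + 4653579041 = 4407941805101, q_7 = 45·2037549261 + 96901525 = 91786618270 → 4407941805101/91786618270
APPEND 35: p_8 = 35·4407941805101 + 97850849468 = 154375814028003, q_8 = 35·91786618270 + 2037549261 = 3214569188711 → 154375814028003/3214569188711
APPEND 46: p_9 = 46·154375814028003 + 4407941805101 = 7105695387093239, q_9 = 46·3214569188711 + 91786618270 = 147961969298976 → 7105695387093239/147961969298976
APPEND 22: p_10 = 22·7105695387093239 + 154375814028003 = 156479674330079261, q_10 = 22·147961969298976 + 3214569188711 = 3258377893766183 → 156479674330079261/3258377893766183
APPEND 29: p_11 = 29·156479674330079261 + 7105695387093239 = 4545016250959391808, q_11 = 29·3258377893766183 + 147961969298976 = 94640920888518283 → 4545016250959391808/94640920888518283
APPEND 5: p_12 = 5·4545016250959391808 + 156479674330079261 = 22881560929127038301, q_12 = 5·94640920888518283 + 3258377893766183 = 476462982336357598 → 22881560929127038301/476462982336357598
APPEND 11: p_13 = 11·22881560929127038301 + 4545016250959391808 = 256242186471356813119, q_13 = 11·476462982336357598 + 94640920888518283 = 5335733726588451861 → 256242186471356813119/5335733726588451861
APPEND 35: p_14 = 35·256242186471356813119 + 22881560929127038301 = 8991358087426615497466, q_14 = 35·5335733726588451861 + 476462982336357598 = 187227143412932172733 → 8991358087426615497466/187227143412932172733
APPEND 1: p_15 = 1·8991358087426615497466 + 256242186471356813119 = 9247600273897972310585, q_15 = 1·187227143412932172733 + 5335733726588451861 = 192562877139520624594 → 9247600273897972310585/192562877139520624594

48/1
2017/42
82745/1723
154375814028003/3214569188711
156479674330079261/3258377893766183
4545016250959391808/94640920888518283
22881560929127038301/476462982336357598
256242186471356813119/5335733726588451861
8991358087426615497466/187227143412932172733
9247600273897972310585/192562877139520624594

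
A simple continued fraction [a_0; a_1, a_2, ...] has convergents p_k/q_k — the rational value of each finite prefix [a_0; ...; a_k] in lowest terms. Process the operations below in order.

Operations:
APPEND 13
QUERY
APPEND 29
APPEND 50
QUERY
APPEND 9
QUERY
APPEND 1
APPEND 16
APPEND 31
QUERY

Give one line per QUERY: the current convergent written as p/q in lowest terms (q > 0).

13/1
18913/1451
170595/13088
99473921/7631611

APPEND 13: p_0 = 13·1 + 0 = 13, q_0 = 13·0 + 1 = 1 → 13/1
APPEND 29: p_1 = 29·13 + 1 = 378, q_1 = 29·1 + 0 = 29 → 378/29
APPEND 50: p_2 = 50·378 + 13 = 18913, q_2 = 50·29 + 1 = 1451 → 18913/1451
APPEND 9: p_3 = 9·18913 + 378 = 170595, q_3 = 9·1451 + 29 = 13088 → 170595/13088
APPEND 1: p_4 = 1·170595 + 18913 = 189508, q_4 = 1·13088 + 1451 = 14539 → 189508/14539
APPEND 16: p_5 = 16·189508 + 170595 = 3202723, q_5 = 16·14539 + 13088 = 245712 → 3202723/245712
APPEND 31: p_6 = 31·3202723 + 189508 = 99473921, q_6 = 31·245712 + 14539 = 7631611 → 99473921/7631611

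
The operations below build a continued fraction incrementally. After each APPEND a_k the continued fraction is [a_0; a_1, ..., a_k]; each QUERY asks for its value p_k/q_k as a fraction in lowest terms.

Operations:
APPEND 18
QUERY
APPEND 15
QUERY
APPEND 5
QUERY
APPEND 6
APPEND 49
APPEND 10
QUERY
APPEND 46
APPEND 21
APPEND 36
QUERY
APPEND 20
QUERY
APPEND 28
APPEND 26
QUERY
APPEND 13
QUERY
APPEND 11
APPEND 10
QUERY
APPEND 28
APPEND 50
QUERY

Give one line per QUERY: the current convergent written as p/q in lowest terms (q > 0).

18/1
271/15
1373/76
4191649/232021
146429164540/8105316353
2932645399977/162331177622
2141705654861273/118550166711616
27924434013560445/1545705545540777
3121029232053822125/172758817222142407
4388027478097606105525/242891168486604520357

APPEND 18: p_0 = 18·1 + 0 = 18, q_0 = 18·0 + 1 = 1 → 18/1
APPEND 15: p_1 = 15·18 + 1 = 271, q_1 = 15·1 + 0 = 15 → 271/15
APPEND 5: p_2 = 5·271 + 18 = 1373, q_2 = 5·15 + 1 = 76 → 1373/76
APPEND 6: p_3 = 6·1373 + 271 = 8509, q_3 = 6·76 + 15 = 471 → 8509/471
APPEND 49: p_4 = 49·8509 + 1373 = 418314, q_4 = 49·471 + 76 = 23155 → 418314/23155
APPEND 10: p_5 = 10·418314 + 8509 = 4191649, q_5 = 10·23155 + 471 = 232021 → 4191649/232021
APPEND 46: p_6 = 46·4191649 + 418314 = 193234168, q_6 = 46·232021 + 23155 = 10696121 → 193234168/10696121
APPEND 21: p_7 = 21·193234168 + 4191649 = 4062109177, q_7 = 21·10696121 + 232021 = 224850562 → 4062109177/224850562
APPEND 36: p_8 = 36·4062109177 + 193234168 = 146429164540, q_8 = 36·224850562 + 10696121 = 8105316353 → 146429164540/8105316353
APPEND 20: p_9 = 20·146429164540 + 4062109177 = 2932645399977, q_9 = 20·8105316353 + 224850562 = 162331177622 → 2932645399977/162331177622
APPEND 28: p_10 = 28·2932645399977 + 146429164540 = 82260500363896, q_10 = 28·162331177622 + 8105316353 = 4553378289769 → 82260500363896/4553378289769
APPEND 26: p_11 = 26·82260500363896 + 2932645399977 = 2141705654861273, q_11 = 26·4553378289769 + 162331177622 = 118550166711616 → 2141705654861273/118550166711616
APPEND 13: p_12 = 13·2141705654861273 + 82260500363896 = 27924434013560445, q_12 = 13·118550166711616 + 4553378289769 = 1545705545540777 → 27924434013560445/1545705545540777
APPEND 11: p_13 = 11·27924434013560445 + 2141705654861273 = 309310479804026168, q_13 = 11·1545705545540777 + 118550166711616 = 17121311167660163 → 309310479804026168/17121311167660163
APPEND 10: p_14 = 10·309310479804026168 + 27924434013560445 = 3121029232053822125, q_14 = 10·17121311167660163 + 1545705545540777 = 172758817222142407 → 3121029232053822125/172758817222142407
APPEND 28: p_15 = 28·3121029232053822125 + 309310479804026168 = 87698128977311045668, q_15 = 28·172758817222142407 + 17121311167660163 = 4854368193387647559 → 87698128977311045668/4854368193387647559
APPEND 50: p_16 = 50·87698128977311045668 + 3121029232053822125 = 4388027478097606105525, q_16 = 50·4854368193387647559 + 172758817222142407 = 242891168486604520357 → 4388027478097606105525/242891168486604520357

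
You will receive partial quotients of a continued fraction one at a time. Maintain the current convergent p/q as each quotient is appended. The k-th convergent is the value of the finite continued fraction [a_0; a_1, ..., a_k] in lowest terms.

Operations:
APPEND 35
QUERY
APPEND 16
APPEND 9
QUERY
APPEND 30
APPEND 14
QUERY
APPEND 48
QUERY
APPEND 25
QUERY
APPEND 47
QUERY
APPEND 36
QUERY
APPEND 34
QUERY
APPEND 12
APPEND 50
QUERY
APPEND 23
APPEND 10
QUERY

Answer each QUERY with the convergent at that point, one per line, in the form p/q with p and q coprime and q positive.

APPEND 35: p_0 = 35·1 + 0 = 35, q_0 = 35·0 + 1 = 1 → 35/1
APPEND 16: p_1 = 16·35 + 1 = 561, q_1 = 16·1 + 0 = 16 → 561/16
APPEND 9: p_2 = 9·561 + 35 = 5084, q_2 = 9·16 + 1 = 145 → 5084/145
APPEND 30: p_3 = 30·5084 + 561 = 153081, q_3 = 30·145 + 16 = 4366 → 153081/4366
APPEND 14: p_4 = 14·153081 + 5084 = 2148218, q_4 = 14·4366 + 145 = 61269 → 2148218/61269
APPEND 48: p_5 = 48·2148218 + 153081 = 103267545, q_5 = 48·61269 + 4366 = 2945278 → 103267545/2945278
APPEND 25: p_6 = 25·103267545 + 2148218 = 2583836843, q_6 = 25·2945278 + 61269 = 73693219 → 2583836843/73693219
APPEND 47: p_7 = 47·2583836843 + 103267545 = 121543599166, q_7 = 47·73693219 + 2945278 = 3466526571 → 121543599166/3466526571
APPEND 36: p_8 = 36·121543599166 + 2583836843 = 4378153406819, q_8 = 36·3466526571 + 73693219 = 124868649775 → 4378153406819/124868649775
APPEND 34: p_9 = 34·4378153406819 + 121543599166 = 148978759431012, q_9 = 34·124868649775 + 3466526571 = 4249000618921 → 148978759431012/4249000618921
APPEND 12: p_10 = 12·148978759431012 + 4378153406819 = 1792123266578963, q_10 = 12·4249000618921 + 124868649775 = 51112876076827 → 1792123266578963/51112876076827
APPEND 50: p_11 = 50·1792123266578963 + 148978759431012 = 89755142088379162, q_11 = 50·51112876076827 + 4249000618921 = 2559892804460271 → 89755142088379162/2559892804460271
APPEND 23: p_12 = 23·89755142088379162 + 1792123266578963 = 2066160391299299689, q_12 = 23·2559892804460271 + 51112876076827 = 58928647378663060 → 2066160391299299689/58928647378663060
APPEND 10: p_13 = 10·2066160391299299689 + 89755142088379162 = 20751359055081376052, q_13 = 10·58928647378663060 + 2559892804460271 = 591846366591090871 → 20751359055081376052/591846366591090871

35/1
5084/145
2148218/61269
103267545/2945278
2583836843/73693219
121543599166/3466526571
4378153406819/124868649775
148978759431012/4249000618921
89755142088379162/2559892804460271
20751359055081376052/591846366591090871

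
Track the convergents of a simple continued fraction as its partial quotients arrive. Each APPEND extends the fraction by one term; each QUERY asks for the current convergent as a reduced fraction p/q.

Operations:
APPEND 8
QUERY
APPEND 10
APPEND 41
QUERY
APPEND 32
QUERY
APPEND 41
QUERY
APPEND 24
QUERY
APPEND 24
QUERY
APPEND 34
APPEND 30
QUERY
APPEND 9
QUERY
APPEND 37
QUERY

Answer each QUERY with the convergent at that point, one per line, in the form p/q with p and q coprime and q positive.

APPEND 8: p_0 = 8·1 + 0 = 8, q_0 = 8·0 + 1 = 1 → 8/1
APPEND 10: p_1 = 10·8 + 1 = 81, q_1 = 10·1 + 0 = 10 → 81/10
APPEND 41: p_2 = 41·81 + 8 = 3329, q_2 = 41·10 + 1 = 411 → 3329/411
APPEND 32: p_3 = 32·3329 + 81 = 106609, q_3 = 32·411 + 10 = 13162 → 106609/13162
APPEND 41: p_4 = 41·106609 + 3329 = 4374298, q_4 = 41·13162 + 411 = 540053 → 4374298/540053
APPEND 24: p_5 = 24·4374298 + 106609 = 105089761, q_5 = 24·540053 + 13162 = 12974434 → 105089761/12974434
APPEND 24: p_6 = 24·105089761 + 4374298 = 2526528562, q_6 = 24·12974434 + 540053 = 311926469 → 2526528562/311926469
APPEND 34: p_7 = 34·2526528562 + 105089761 = 86007060869, q_7 = 34·311926469 + 12974434 = 10618474380 → 86007060869/10618474380
APPEND 30: p_8 = 30·86007060869 + 2526528562 = 2582738354632, q_8 = 30·10618474380 + 311926469 = 318866157869 → 2582738354632/318866157869
APPEND 9: p_9 = 9·2582738354632 + 86007060869 = 23330652252557, q_9 = 9·318866157869 + 10618474380 = 2880413895201 → 23330652252557/2880413895201
APPEND 37: p_10 = 37·23330652252557 + 2582738354632 = 865816871699241, q_10 = 37·2880413895201 + 318866157869 = 106894180280306 → 865816871699241/106894180280306

8/1
3329/411
106609/13162
4374298/540053
105089761/12974434
2526528562/311926469
2582738354632/318866157869
23330652252557/2880413895201
865816871699241/106894180280306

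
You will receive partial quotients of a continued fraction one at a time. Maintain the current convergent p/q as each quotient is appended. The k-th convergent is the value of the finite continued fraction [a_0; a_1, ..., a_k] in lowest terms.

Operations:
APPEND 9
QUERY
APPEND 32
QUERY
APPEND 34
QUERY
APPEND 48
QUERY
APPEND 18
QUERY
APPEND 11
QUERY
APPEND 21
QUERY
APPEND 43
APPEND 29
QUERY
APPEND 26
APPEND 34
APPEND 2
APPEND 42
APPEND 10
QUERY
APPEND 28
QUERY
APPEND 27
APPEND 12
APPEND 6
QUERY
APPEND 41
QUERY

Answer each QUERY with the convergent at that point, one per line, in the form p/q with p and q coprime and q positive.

APPEND 9: p_0 = 9·1 + 0 = 9, q_0 = 9·0 + 1 = 1 → 9/1
APPEND 32: p_1 = 32·9 + 1 = 289, q_1 = 32·1 + 0 = 32 → 289/32
APPEND 34: p_2 = 34·289 + 9 = 9835, q_2 = 34·32 + 1 = 1089 → 9835/1089
APPEND 48: p_3 = 48·9835 + 289 = 472369, q_3 = 48·1089 + 32 = 52304 → 472369/52304
APPEND 18: p_4 = 18·472369 + 9835 = 8512477, q_4 = 18·52304 + 1089 = 942561 → 8512477/942561
APPEND 11: p_5 = 11·8512477 + 472369 = 94109616, q_5 = 11·942561 + 52304 = 10420475 → 94109616/10420475
APPEND 21: p_6 = 21·94109616 + 8512477 = 1984814413, q_6 = 21·10420475 + 942561 = 219772536 → 1984814413/219772536
APPEND 43: p_7 = 43·1984814413 + 94109616 = 85441129375, q_7 = 43·219772536 + 10420475 = 9460639523 → 85441129375/9460639523
APPEND 29: p_8 = 29·85441129375 + 1984814413 = 2479777566288, q_8 = 29·9460639523 + 219772536 = 274578318703 → 2479777566288/274578318703
APPEND 26: p_9 = 26·2479777566288 + 85441129375 = 64559657852863, q_9 = 26·274578318703 + 9460639523 = 7148496925801 → 64559657852863/7148496925801
APPEND 34: p_10 = 34·64559657852863 + 2479777566288 = 2197508144563630, q_10 = 34·7148496925801 + 274578318703 = 243323473795937 → 2197508144563630/243323473795937
APPEND 2: p_11 = 2·2197508144563630 + 64559657852863 = 4459575946980123, q_11 = 2·243323473795937 + 7148496925801 = 493795444517675 → 4459575946980123/493795444517675
APPEND 42: p_12 = 42·4459575946980123 + 2197508144563630 = 189499697917728796, q_12 = 42·493795444517675 + 243323473795937 = 20982732143538287 → 189499697917728796/20982732143538287
APPEND 10: p_13 = 10·189499697917728796 + 4459575946980123 = 1899456555124268083, q_13 = 10·20982732143538287 + 493795444517675 = 210321116879900545 → 1899456555124268083/210321116879900545
APPEND 28: p_14 = 28·1899456555124268083 + 189499697917728796 = 53374283241397235120, q_14 = 28·210321116879900545 + 20982732143538287 = 5909974004780753547 → 53374283241397235120/5909974004780753547
APPEND 27: p_15 = 27·53374283241397235120 + 1899456555124268083 = 1443005104072849616323, q_15 = 27·5909974004780753547 + 210321116879900545 = 159779619245960246314 → 1443005104072849616323/159779619245960246314
APPEND 12: p_16 = 12·1443005104072849616323 + 53374283241397235120 = 17369435532115592630996, q_16 = 12·159779619245960246314 + 5909974004780753547 = 1923265404956303709315 → 17369435532115592630996/1923265404956303709315
APPEND 6: p_17 = 6·17369435532115592630996 + 1443005104072849616323 = 105659618296766405402299, q_17 = 6·1923265404956303709315 + 159779619245960246314 = 11699372048983782502204 → 105659618296766405402299/11699372048983782502204
APPEND 41: p_18 = 41·105659618296766405402299 + 17369435532115592630996 = 4349413785699538214125255, q_18 = 41·11699372048983782502204 + 1923265404956303709315 = 481597519413291386299679 → 4349413785699538214125255/481597519413291386299679

9/1
289/32
9835/1089
472369/52304
8512477/942561
94109616/10420475
1984814413/219772536
2479777566288/274578318703
1899456555124268083/210321116879900545
53374283241397235120/5909974004780753547
105659618296766405402299/11699372048983782502204
4349413785699538214125255/481597519413291386299679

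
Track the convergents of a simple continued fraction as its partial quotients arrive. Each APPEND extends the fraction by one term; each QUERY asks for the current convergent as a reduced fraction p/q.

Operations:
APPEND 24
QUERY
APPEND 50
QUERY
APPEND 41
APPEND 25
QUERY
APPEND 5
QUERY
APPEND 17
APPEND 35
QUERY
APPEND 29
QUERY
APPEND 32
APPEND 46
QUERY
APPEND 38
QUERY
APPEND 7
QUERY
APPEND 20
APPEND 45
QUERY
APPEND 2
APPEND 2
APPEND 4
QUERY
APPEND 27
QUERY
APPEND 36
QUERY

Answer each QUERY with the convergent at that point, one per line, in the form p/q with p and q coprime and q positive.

APPEND 24: p_0 = 24·1 + 0 = 24, q_0 = 24·0 + 1 = 1 → 24/1
APPEND 50: p_1 = 50·24 + 1 = 1201, q_1 = 50·1 + 0 = 50 → 1201/50
APPEND 41: p_2 = 41·1201 + 24 = 49265, q_2 = 41·50 + 1 = 2051 → 49265/2051
APPEND 25: p_3 = 25·49265 + 1201 = 1232826, q_3 = 25·2051 + 50 = 51325 → 1232826/51325
APPEND 5: p_4 = 5·1232826 + 49265 = 6213395, q_4 = 5·51325 + 2051 = 258676 → 6213395/258676
APPEND 17: p_5 = 17·6213395 + 1232826 = 106860541, q_5 = 17·258676 + 51325 = 4448817 → 106860541/4448817
APPEND 35: p_6 = 35·106860541 + 6213395 = 3746332330, q_6 = 35·4448817 + 258676 = 155967271 → 3746332330/155967271
APPEND 29: p_7 = 29·3746332330 + 106860541 = 108750498111, q_7 = 29·155967271 + 4448817 = 4527499676 → 108750498111/4527499676
APPEND 32: p_8 = 32·108750498111 + 3746332330 = 3483762271882, q_8 = 32·4527499676 + 155967271 = 145035956903 → 3483762271882/145035956903
APPEND 46: p_9 = 46·3483762271882 + 108750498111 = 160361815004683, q_9 = 46·145035956903 + 4527499676 = 6676181517214 → 160361815004683/6676181517214
APPEND 38: p_10 = 38·160361815004683 + 3483762271882 = 6097232732449836, q_10 = 38·6676181517214 + 145035956903 = 253839933611035 → 6097232732449836/253839933611035
APPEND 7: p_11 = 7·6097232732449836 + 160361815004683 = 42840990942153535, q_11 = 7·253839933611035 + 6676181517214 = 1783555716794459 → 42840990942153535/1783555716794459
APPEND 20: p_12 = 20·42840990942153535 + 6097232732449836 = 862917051575520536, q_12 = 20·1783555716794459 + 253839933611035 = 35924954269500215 → 862917051575520536/35924954269500215
APPEND 45: p_13 = 45·862917051575520536 + 42840990942153535 = 38874108311840577655, q_13 = 45·35924954269500215 + 1783555716794459 = 1618406497844304134 → 38874108311840577655/1618406497844304134
APPEND 2: p_14 = 2·38874108311840577655 + 862917051575520536 = 78611133675256675846, q_14 = 2·1618406497844304134 + 35924954269500215 = 3272737949958108483 → 78611133675256675846/3272737949958108483
APPEND 2: p_15 = 2·78611133675256675846 + 38874108311840577655 = 196096375662353929347, q_15 = 2·3272737949958108483 + 1618406497844304134 = 8163882397760521100 → 196096375662353929347/8163882397760521100
APPEND 4: p_16 = 4·196096375662353929347 + 78611133675256675846 = 862996636324672393234, q_16 = 4·8163882397760521100 + 3272737949958108483 = 35928267541000192883 → 862996636324672393234/35928267541000192883
APPEND 27: p_17 = 27·862996636324672393234 + 196096375662353929347 = 23497005556428508546665, q_17 = 27·35928267541000192883 + 8163882397760521100 = 978227106004765728941 → 23497005556428508546665/978227106004765728941
APPEND 36: p_18 = 36·23497005556428508546665 + 862996636324672393234 = 846755196667750980073174, q_18 = 36·978227106004765728941 + 35928267541000192883 = 35252104083712566434759 → 846755196667750980073174/35252104083712566434759

24/1
1201/50
1232826/51325
6213395/258676
3746332330/155967271
108750498111/4527499676
160361815004683/6676181517214
6097232732449836/253839933611035
42840990942153535/1783555716794459
38874108311840577655/1618406497844304134
862996636324672393234/35928267541000192883
23497005556428508546665/978227106004765728941
846755196667750980073174/35252104083712566434759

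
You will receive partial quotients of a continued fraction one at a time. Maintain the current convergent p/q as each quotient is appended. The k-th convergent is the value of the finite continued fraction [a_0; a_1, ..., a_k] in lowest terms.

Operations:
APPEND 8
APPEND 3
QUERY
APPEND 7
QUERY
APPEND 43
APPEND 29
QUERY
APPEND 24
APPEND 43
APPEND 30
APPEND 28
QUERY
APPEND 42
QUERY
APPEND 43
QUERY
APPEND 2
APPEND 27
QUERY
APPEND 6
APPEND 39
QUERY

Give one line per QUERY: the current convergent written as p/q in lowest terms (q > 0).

APPEND 8: p_0 = 8·1 + 0 = 8, q_0 = 8·0 + 1 = 1 → 8/1
APPEND 3: p_1 = 3·8 + 1 = 25, q_1 = 3·1 + 0 = 3 → 25/3
APPEND 7: p_2 = 7·25 + 8 = 183, q_2 = 7·3 + 1 = 22 → 183/22
APPEND 43: p_3 = 43·183 + 25 = 7894, q_3 = 43·22 + 3 = 949 → 7894/949
APPEND 29: p_4 = 29·7894 + 183 = 229109, q_4 = 29·949 + 22 = 27543 → 229109/27543
APPEND 24: p_5 = 24·229109 + 7894 = 5506510, q_5 = 24·27543 + 949 = 661981 → 5506510/661981
APPEND 43: p_6 = 43·5506510 + 229109 = 237009039, q_6 = 43·661981 + 27543 = 28492726 → 237009039/28492726
APPEND 30: p_7 = 30·237009039 + 5506510 = 7115777680, q_7 = 30·28492726 + 661981 = 855443761 → 7115777680/855443761
APPEND 28: p_8 = 28·7115777680 + 237009039 = 199478784079, q_8 = 28·855443761 + 28492726 = 23980918034 → 199478784079/23980918034
APPEND 42: p_9 = 42·199478784079 + 7115777680 = 8385224708998, q_9 = 42·23980918034 + 855443761 = 1008054001189 → 8385224708998/1008054001189
APPEND 43: p_10 = 43·8385224708998 + 199478784079 = 360764141270993, q_10 = 43·1008054001189 + 23980918034 = 43370302969161 → 360764141270993/43370302969161
APPEND 2: p_11 = 2·360764141270993 + 8385224708998 = 729913507250984, q_11 = 2·43370302969161 + 1008054001189 = 87748659939511 → 729913507250984/87748659939511
APPEND 27: p_12 = 27·729913507250984 + 360764141270993 = 20068428837047561, q_12 = 27·87748659939511 + 43370302969161 = 2412584121335958 → 20068428837047561/2412584121335958
APPEND 6: p_13 = 6·20068428837047561 + 729913507250984 = 121140486529536350, q_13 = 6·2412584121335958 + 87748659939511 = 14563253387955259 → 121140486529536350/14563253387955259
APPEND 39: p_14 = 39·121140486529536350 + 20068428837047561 = 4744547403488965211, q_14 = 39·14563253387955259 + 2412584121335958 = 570379466251591059 → 4744547403488965211/570379466251591059

25/3
183/22
229109/27543
199478784079/23980918034
8385224708998/1008054001189
360764141270993/43370302969161
20068428837047561/2412584121335958
4744547403488965211/570379466251591059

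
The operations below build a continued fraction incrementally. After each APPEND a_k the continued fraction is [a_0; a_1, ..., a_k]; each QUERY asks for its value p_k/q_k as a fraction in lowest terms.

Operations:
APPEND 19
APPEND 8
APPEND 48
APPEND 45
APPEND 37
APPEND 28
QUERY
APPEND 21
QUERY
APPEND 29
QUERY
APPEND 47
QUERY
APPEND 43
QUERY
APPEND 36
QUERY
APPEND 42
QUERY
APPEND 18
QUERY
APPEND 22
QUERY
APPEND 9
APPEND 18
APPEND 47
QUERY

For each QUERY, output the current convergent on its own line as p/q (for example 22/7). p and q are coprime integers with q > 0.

APPEND 19: p_0 = 19·1 + 0 = 19, q_0 = 19·0 + 1 = 1 → 19/1
APPEND 8: p_1 = 8·19 + 1 = 153, q_1 = 8·1 + 0 = 8 → 153/8
APPEND 48: p_2 = 48·153 + 19 = 7363, q_2 = 48·8 + 1 = 385 → 7363/385
APPEND 45: p_3 = 45·7363 + 153 = 331488, q_3 = 45·385 + 8 = 17333 → 331488/17333
APPEND 37: p_4 = 37·331488 + 7363 = 12272419, q_4 = 37·17333 + 385 = 641706 → 12272419/641706
APPEND 28: p_5 = 28·12272419 + 331488 = 343959220, q_5 = 28·641706 + 17333 = 17985101 → 343959220/17985101
APPEND 21: p_6 = 21·343959220 + 12272419 = 7235416039, q_6 = 21·17985101 + 641706 = 378328827 → 7235416039/378328827
APPEND 29: p_7 = 29·7235416039 + 343959220 = 210171024351, q_7 = 29·378328827 + 17985101 = 10989521084 → 210171024351/10989521084
APPEND 47: p_8 = 47·210171024351 + 7235416039 = 9885273560536, q_8 = 47·10989521084 + 378328827 = 516885819775 → 9885273560536/516885819775
APPEND 43: p_9 = 43·9885273560536 + 210171024351 = 425276934127399, q_9 = 43·516885819775 + 10989521084 = 22237079771409 → 425276934127399/22237079771409
APPEND 36: p_10 = 36·425276934127399 + 9885273560536 = 15319854902146900, q_10 = 36·22237079771409 + 516885819775 = 801051757590499 → 15319854902146900/801051757590499
APPEND 42: p_11 = 42·15319854902146900 + 425276934127399 = 643859182824297199, q_11 = 42·801051757590499 + 22237079771409 = 33666410898572367 → 643859182824297199/33666410898572367
APPEND 18: p_12 = 18·643859182824297199 + 15319854902146900 = 11604785145739496482, q_12 = 18·33666410898572367 + 801051757590499 = 606796447931893105 → 11604785145739496482/606796447931893105
APPEND 22: p_13 = 22·11604785145739496482 + 643859182824297199 = 255949132389093219803, q_13 = 22·606796447931893105 + 33666410898572367 = 13383188265400220677 → 255949132389093219803/13383188265400220677
APPEND 9: p_14 = 9·255949132389093219803 + 11604785145739496482 = 2315146976647578474709, q_14 = 9·13383188265400220677 + 606796447931893105 = 121055490836533879198 → 2315146976647578474709/121055490836533879198
APPEND 18: p_15 = 18·2315146976647578474709 + 255949132389093219803 = 41928594712045505764565, q_15 = 18·121055490836533879198 + 13383188265400220677 = 2192382023323010046241 → 41928594712045505764565/2192382023323010046241
APPEND 47: p_16 = 47·41928594712045505764565 + 2315146976647578474709 = 1972959098442786349409264, q_16 = 47·2192382023323010046241 + 121055490836533879198 = 103163010587018006052525 → 1972959098442786349409264/103163010587018006052525

343959220/17985101
7235416039/378328827
210171024351/10989521084
9885273560536/516885819775
425276934127399/22237079771409
15319854902146900/801051757590499
643859182824297199/33666410898572367
11604785145739496482/606796447931893105
255949132389093219803/13383188265400220677
1972959098442786349409264/103163010587018006052525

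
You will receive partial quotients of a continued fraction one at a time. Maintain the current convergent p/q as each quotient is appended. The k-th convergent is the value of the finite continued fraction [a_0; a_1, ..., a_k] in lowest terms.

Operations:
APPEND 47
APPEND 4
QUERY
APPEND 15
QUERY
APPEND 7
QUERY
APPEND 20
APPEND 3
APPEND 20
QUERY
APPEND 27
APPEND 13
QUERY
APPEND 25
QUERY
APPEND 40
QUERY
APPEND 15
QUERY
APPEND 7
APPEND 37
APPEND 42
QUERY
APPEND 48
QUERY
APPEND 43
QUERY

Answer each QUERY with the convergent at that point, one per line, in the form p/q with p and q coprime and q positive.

APPEND 47: p_0 = 47·1 + 0 = 47, q_0 = 47·0 + 1 = 1 → 47/1
APPEND 4: p_1 = 4·47 + 1 = 189, q_1 = 4·1 + 0 = 4 → 189/4
APPEND 15: p_2 = 15·189 + 47 = 2882, q_2 = 15·4 + 1 = 61 → 2882/61
APPEND 7: p_3 = 7·2882 + 189 = 20363, q_3 = 7·61 + 4 = 431 → 20363/431
APPEND 20: p_4 = 20·20363 + 2882 = 410142, q_4 = 20·431 + 61 = 8681 → 410142/8681
APPEND 3: p_5 = 3·410142 + 20363 = 1250789, q_5 = 3·8681 + 431 = 26474 → 1250789/26474
APPEND 20: p_6 = 20·1250789 + 410142 = 25425922, q_6 = 20·26474 + 8681 = 538161 → 25425922/538161
APPEND 27: p_7 = 27·25425922 + 1250789 = 687750683, q_7 = 27·538161 + 26474 = 14556821 → 687750683/14556821
APPEND 13: p_8 = 13·687750683 + 25425922 = 8966184801, q_8 = 13·14556821 + 538161 = 189776834 → 8966184801/189776834
APPEND 25: p_9 = 25·8966184801 + 687750683 = 224842370708, q_9 = 25·189776834 + 14556821 = 4758977671 → 224842370708/4758977671
APPEND 40: p_10 = 40·224842370708 + 8966184801 = 9002661013121, q_10 = 40·4758977671 + 189776834 = 190548883674 → 9002661013121/190548883674
APPEND 15: p_11 = 15·9002661013121 + 224842370708 = 135264757567523, q_11 = 15·190548883674 + 4758977671 = 2862992232781 → 135264757567523/2862992232781
APPEND 7: p_12 = 7·135264757567523 + 9002661013121 = 955855963985782, q_12 = 7·2862992232781 + 190548883674 = 20231494513141 → 955855963985782/20231494513141
APPEND 37: p_13 = 37·955855963985782 + 135264757567523 = 35501935425041457, q_13 = 37·20231494513141 + 2862992232781 = 751428289218998 → 35501935425041457/751428289218998
APPEND 42: p_14 = 42·35501935425041457 + 955855963985782 = 1492037143815726976, q_14 = 42·751428289218998 + 20231494513141 = 31580219641711057 → 1492037143815726976/31580219641711057
APPEND 48: p_15 = 48·1492037143815726976 + 35501935425041457 = 71653284838579936305, q_15 = 48·31580219641711057 + 751428289218998 = 1516601971091349734 → 71653284838579936305/1516601971091349734
APPEND 43: p_16 = 43·71653284838579936305 + 1492037143815726976 = 3082583285202752988091, q_16 = 43·1516601971091349734 + 31580219641711057 = 65245464976569749619 → 3082583285202752988091/65245464976569749619

189/4
2882/61
20363/431
25425922/538161
8966184801/189776834
224842370708/4758977671
9002661013121/190548883674
135264757567523/2862992232781
1492037143815726976/31580219641711057
71653284838579936305/1516601971091349734
3082583285202752988091/65245464976569749619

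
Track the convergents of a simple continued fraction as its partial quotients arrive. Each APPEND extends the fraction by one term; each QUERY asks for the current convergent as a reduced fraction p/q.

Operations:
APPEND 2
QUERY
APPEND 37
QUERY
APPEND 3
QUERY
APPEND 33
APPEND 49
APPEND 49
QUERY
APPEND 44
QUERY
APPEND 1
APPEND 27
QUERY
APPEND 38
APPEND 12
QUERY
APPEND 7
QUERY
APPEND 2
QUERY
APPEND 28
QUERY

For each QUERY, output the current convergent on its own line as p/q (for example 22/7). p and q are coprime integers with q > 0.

APPEND 2: p_0 = 2·1 + 0 = 2, q_0 = 2·0 + 1 = 1 → 2/1
APPEND 37: p_1 = 37·2 + 1 = 75, q_1 = 37·1 + 0 = 37 → 75/37
APPEND 3: p_2 = 3·75 + 2 = 227, q_2 = 3·37 + 1 = 112 → 227/112
APPEND 33: p_3 = 33·227 + 75 = 7566, q_3 = 33·112 + 37 = 3733 → 7566/3733
APPEND 49: p_4 = 49·7566 + 227 = 370961, q_4 = 49·3733 + 112 = 183029 → 370961/183029
APPEND 49: p_5 = 49·370961 + 7566 = 18184655, q_5 = 49·183029 + 3733 = 8972154 → 18184655/8972154
APPEND 44: p_6 = 44·18184655 + 370961 = 800495781, q_6 = 44·8972154 + 183029 = 394957805 → 800495781/394957805
APPEND 1: p_7 = 1·800495781 + 18184655 = 818680436, q_7 = 1·394957805 + 8972154 = 403929959 → 818680436/403929959
APPEND 27: p_8 = 27·818680436 + 800495781 = 22904867553, q_8 = 27·403929959 + 394957805 = 11301066698 → 22904867553/11301066698
APPEND 38: p_9 = 38·22904867553 + 818680436 = 871203647450, q_9 = 38·11301066698 + 403929959 = 429844464483 → 871203647450/429844464483
APPEND 12: p_10 = 12·871203647450 + 22904867553 = 10477348636953, q_10 = 12·429844464483 + 11301066698 = 5169434640494 → 10477348636953/5169434640494
APPEND 7: p_11 = 7·10477348636953 + 871203647450 = 74212644106121, q_11 = 7·5169434640494 + 429844464483 = 36615886947941 → 74212644106121/36615886947941
APPEND 2: p_12 = 2·74212644106121 + 10477348636953 = 158902636849195, q_12 = 2·36615886947941 + 5169434640494 = 78401208536376 → 158902636849195/78401208536376
APPEND 28: p_13 = 28·158902636849195 + 74212644106121 = 4523486475883581, q_13 = 28·78401208536376 + 36615886947941 = 2231849725966469 → 4523486475883581/2231849725966469

2/1
75/37
227/112
18184655/8972154
800495781/394957805
22904867553/11301066698
10477348636953/5169434640494
74212644106121/36615886947941
158902636849195/78401208536376
4523486475883581/2231849725966469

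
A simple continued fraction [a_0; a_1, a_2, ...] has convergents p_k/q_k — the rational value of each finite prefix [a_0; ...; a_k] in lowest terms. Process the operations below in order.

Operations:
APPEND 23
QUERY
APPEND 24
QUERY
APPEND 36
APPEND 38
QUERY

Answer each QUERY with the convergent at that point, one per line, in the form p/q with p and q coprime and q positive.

23/1
553/24
757931/32894

APPEND 23: p_0 = 23·1 + 0 = 23, q_0 = 23·0 + 1 = 1 → 23/1
APPEND 24: p_1 = 24·23 + 1 = 553, q_1 = 24·1 + 0 = 24 → 553/24
APPEND 36: p_2 = 36·553 + 23 = 19931, q_2 = 36·24 + 1 = 865 → 19931/865
APPEND 38: p_3 = 38·19931 + 553 = 757931, q_3 = 38·865 + 24 = 32894 → 757931/32894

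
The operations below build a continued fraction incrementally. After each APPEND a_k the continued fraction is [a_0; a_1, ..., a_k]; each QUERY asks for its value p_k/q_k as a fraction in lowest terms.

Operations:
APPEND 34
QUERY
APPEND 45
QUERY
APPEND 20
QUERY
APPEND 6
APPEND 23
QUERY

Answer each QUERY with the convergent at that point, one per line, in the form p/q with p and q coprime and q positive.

APPEND 34: p_0 = 34·1 + 0 = 34, q_0 = 34·0 + 1 = 1 → 34/1
APPEND 45: p_1 = 45·34 + 1 = 1531, q_1 = 45·1 + 0 = 45 → 1531/45
APPEND 20: p_2 = 20·1531 + 34 = 30654, q_2 = 20·45 + 1 = 901 → 30654/901
APPEND 6: p_3 = 6·30654 + 1531 = 185455, q_3 = 6·901 + 45 = 5451 → 185455/5451
APPEND 23: p_4 = 23·185455 + 30654 = 4296119, q_4 = 23·5451 + 901 = 126274 → 4296119/126274

34/1
1531/45
30654/901
4296119/126274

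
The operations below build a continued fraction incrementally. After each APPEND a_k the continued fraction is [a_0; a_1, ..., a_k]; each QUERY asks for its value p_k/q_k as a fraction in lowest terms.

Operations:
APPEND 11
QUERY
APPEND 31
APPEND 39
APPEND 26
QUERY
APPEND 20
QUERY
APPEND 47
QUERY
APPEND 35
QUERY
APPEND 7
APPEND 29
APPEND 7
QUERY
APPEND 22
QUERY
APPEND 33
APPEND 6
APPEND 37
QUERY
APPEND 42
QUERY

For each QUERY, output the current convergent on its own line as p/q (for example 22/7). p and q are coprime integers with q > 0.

11/1
347416/31491
6961669/631030
327545859/29689901
11471066734/1039777565
16527800118526/1498137545579
365961199051219/33172001633127
2710334727609247022/245674208751271409
113906984005000278661/10324926984703664925

APPEND 11: p_0 = 11·1 + 0 = 11, q_0 = 11·0 + 1 = 1 → 11/1
APPEND 31: p_1 = 31·11 + 1 = 342, q_1 = 31·1 + 0 = 31 → 342/31
APPEND 39: p_2 = 39·342 + 11 = 13349, q_2 = 39·31 + 1 = 1210 → 13349/1210
APPEND 26: p_3 = 26·13349 + 342 = 347416, q_3 = 26·1210 + 31 = 31491 → 347416/31491
APPEND 20: p_4 = 20·347416 + 13349 = 6961669, q_4 = 20·31491 + 1210 = 631030 → 6961669/631030
APPEND 47: p_5 = 47·6961669 + 347416 = 327545859, q_5 = 47·631030 + 31491 = 29689901 → 327545859/29689901
APPEND 35: p_6 = 35·327545859 + 6961669 = 11471066734, q_6 = 35·29689901 + 631030 = 1039777565 → 11471066734/1039777565
APPEND 7: p_7 = 7·11471066734 + 327545859 = 80625012997, q_7 = 7·1039777565 + 29689901 = 7308132856 → 80625012997/7308132856
APPEND 29: p_8 = 29·80625012997 + 11471066734 = 2349596443647, q_8 = 29·7308132856 + 1039777565 = 212975630389 → 2349596443647/212975630389
APPEND 7: p_9 = 7·2349596443647 + 80625012997 = 16527800118526, q_9 = 7·212975630389 + 7308132856 = 1498137545579 → 16527800118526/1498137545579
APPEND 22: p_10 = 22·16527800118526 + 2349596443647 = 365961199051219, q_10 = 22·1498137545579 + 212975630389 = 33172001633127 → 365961199051219/33172001633127
APPEND 33: p_11 = 33·365961199051219 + 16527800118526 = 12093247368808753, q_11 = 33·33172001633127 + 1498137545579 = 1096174191438770 → 12093247368808753/1096174191438770
APPEND 6: p_12 = 6·12093247368808753 + 365961199051219 = 72925445411903737, q_12 = 6·1096174191438770 + 33172001633127 = 6610217150265747 → 72925445411903737/6610217150265747
APPEND 37: p_13 = 37·72925445411903737 + 12093247368808753 = 2710334727609247022, q_13 = 37·6610217150265747 + 1096174191438770 = 245674208751271409 → 2710334727609247022/245674208751271409
APPEND 42: p_14 = 42·2710334727609247022 + 72925445411903737 = 113906984005000278661, q_14 = 42·245674208751271409 + 6610217150265747 = 10324926984703664925 → 113906984005000278661/10324926984703664925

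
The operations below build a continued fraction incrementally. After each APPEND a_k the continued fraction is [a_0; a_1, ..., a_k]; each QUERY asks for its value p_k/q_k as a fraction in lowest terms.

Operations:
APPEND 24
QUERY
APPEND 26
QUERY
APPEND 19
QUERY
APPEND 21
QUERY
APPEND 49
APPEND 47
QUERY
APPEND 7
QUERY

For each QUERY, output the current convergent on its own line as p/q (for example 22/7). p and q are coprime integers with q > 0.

APPEND 24: p_0 = 24·1 + 0 = 24, q_0 = 24·0 + 1 = 1 → 24/1
APPEND 26: p_1 = 26·24 + 1 = 625, q_1 = 26·1 + 0 = 26 → 625/26
APPEND 19: p_2 = 19·625 + 24 = 11899, q_2 = 19·26 + 1 = 495 → 11899/495
APPEND 21: p_3 = 21·11899 + 625 = 250504, q_3 = 21·495 + 26 = 10421 → 250504/10421
APPEND 49: p_4 = 49·250504 + 11899 = 12286595, q_4 = 49·10421 + 495 = 511124 → 12286595/511124
APPEND 47: p_5 = 47·12286595 + 250504 = 577720469, q_5 = 47·511124 + 10421 = 24033249 → 577720469/24033249
APPEND 7: p_6 = 7·577720469 + 12286595 = 4056329878, q_6 = 7·24033249 + 511124 = 168743867 → 4056329878/168743867

24/1
625/26
11899/495
250504/10421
577720469/24033249
4056329878/168743867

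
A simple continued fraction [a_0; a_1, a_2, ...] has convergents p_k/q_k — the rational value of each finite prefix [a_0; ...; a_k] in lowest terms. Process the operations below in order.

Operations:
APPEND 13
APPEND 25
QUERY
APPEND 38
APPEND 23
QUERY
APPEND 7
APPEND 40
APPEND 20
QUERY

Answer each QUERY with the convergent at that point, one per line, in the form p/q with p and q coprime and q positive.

APPEND 13: p_0 = 13·1 + 0 = 13, q_0 = 13·0 + 1 = 1 → 13/1
APPEND 25: p_1 = 25·13 + 1 = 326, q_1 = 25·1 + 0 = 25 → 326/25
APPEND 38: p_2 = 38·326 + 13 = 12401, q_2 = 38·25 + 1 = 951 → 12401/951
APPEND 23: p_3 = 23·12401 + 326 = 285549, q_3 = 23·951 + 25 = 21898 → 285549/21898
APPEND 7: p_4 = 7·285549 + 12401 = 2011244, q_4 = 7·21898 + 951 = 154237 → 2011244/154237
APPEND 40: p_5 = 40·2011244 + 285549 = 80735309, q_5 = 40·154237 + 21898 = 6191378 → 80735309/6191378
APPEND 20: p_6 = 20·80735309 + 2011244 = 1616717424, q_6 = 20·6191378 + 154237 = 123981797 → 1616717424/123981797

326/25
285549/21898
1616717424/123981797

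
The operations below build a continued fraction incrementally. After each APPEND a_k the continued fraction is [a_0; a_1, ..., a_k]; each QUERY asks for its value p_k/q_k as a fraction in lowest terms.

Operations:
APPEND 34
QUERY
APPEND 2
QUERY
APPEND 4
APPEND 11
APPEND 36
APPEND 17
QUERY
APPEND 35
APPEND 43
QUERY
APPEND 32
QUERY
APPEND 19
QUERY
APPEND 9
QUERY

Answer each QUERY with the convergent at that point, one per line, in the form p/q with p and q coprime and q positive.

APPEND 34: p_0 = 34·1 + 0 = 34, q_0 = 34·0 + 1 = 1 → 34/1
APPEND 2: p_1 = 2·34 + 1 = 69, q_1 = 2·1 + 0 = 2 → 69/2
APPEND 4: p_2 = 4·69 + 34 = 310, q_2 = 4·2 + 1 = 9 → 310/9
APPEND 11: p_3 = 11·310 + 69 = 3479, q_3 = 11·9 + 2 = 101 → 3479/101
APPEND 36: p_4 = 36·3479 + 310 = 125554, q_4 = 36·101 + 9 = 3645 → 125554/3645
APPEND 17: p_5 = 17·125554 + 3479 = 2137897, q_5 = 17·3645 + 101 = 62066 → 2137897/62066
APPEND 35: p_6 = 35·2137897 + 125554 = 74951949, q_6 = 35·62066 + 3645 = 2175955 → 74951949/2175955
APPEND 43: p_7 = 43·74951949 + 2137897 = 3225071704, q_7 = 43·2175955 + 62066 = 93628131 → 3225071704/93628131
APPEND 32: p_8 = 32·3225071704 + 74951949 = 103277246477, q_8 = 32·93628131 + 2175955 = 2998276147 → 103277246477/2998276147
APPEND 19: p_9 = 19·103277246477 + 3225071704 = 1965492754767, q_9 = 19·2998276147 + 93628131 = 57060874924 → 1965492754767/57060874924
APPEND 9: p_10 = 9·1965492754767 + 103277246477 = 17792712039380, q_10 = 9·57060874924 + 2998276147 = 516546150463 → 17792712039380/516546150463

34/1
69/2
2137897/62066
3225071704/93628131
103277246477/2998276147
1965492754767/57060874924
17792712039380/516546150463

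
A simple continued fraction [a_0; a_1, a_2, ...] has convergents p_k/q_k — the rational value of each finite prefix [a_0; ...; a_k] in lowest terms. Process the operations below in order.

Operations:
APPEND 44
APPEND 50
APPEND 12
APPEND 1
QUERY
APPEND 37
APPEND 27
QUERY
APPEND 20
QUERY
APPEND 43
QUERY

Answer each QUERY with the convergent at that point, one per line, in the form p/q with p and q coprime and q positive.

28657/651
29371312/667227
588513005/13369228
25335430527/575544031

APPEND 44: p_0 = 44·1 + 0 = 44, q_0 = 44·0 + 1 = 1 → 44/1
APPEND 50: p_1 = 50·44 + 1 = 2201, q_1 = 50·1 + 0 = 50 → 2201/50
APPEND 12: p_2 = 12·2201 + 44 = 26456, q_2 = 12·50 + 1 = 601 → 26456/601
APPEND 1: p_3 = 1·26456 + 2201 = 28657, q_3 = 1·601 + 50 = 651 → 28657/651
APPEND 37: p_4 = 37·28657 + 26456 = 1086765, q_4 = 37·651 + 601 = 24688 → 1086765/24688
APPEND 27: p_5 = 27·1086765 + 28657 = 29371312, q_5 = 27·24688 + 651 = 667227 → 29371312/667227
APPEND 20: p_6 = 20·29371312 + 1086765 = 588513005, q_6 = 20·667227 + 24688 = 13369228 → 588513005/13369228
APPEND 43: p_7 = 43·588513005 + 29371312 = 25335430527, q_7 = 43·13369228 + 667227 = 575544031 → 25335430527/575544031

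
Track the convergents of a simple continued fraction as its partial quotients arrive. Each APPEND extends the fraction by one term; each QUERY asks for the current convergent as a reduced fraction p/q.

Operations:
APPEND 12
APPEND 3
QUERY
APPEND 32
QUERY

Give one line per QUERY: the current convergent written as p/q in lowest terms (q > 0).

37/3
1196/97

APPEND 12: p_0 = 12·1 + 0 = 12, q_0 = 12·0 + 1 = 1 → 12/1
APPEND 3: p_1 = 3·12 + 1 = 37, q_1 = 3·1 + 0 = 3 → 37/3
APPEND 32: p_2 = 32·37 + 12 = 1196, q_2 = 32·3 + 1 = 97 → 1196/97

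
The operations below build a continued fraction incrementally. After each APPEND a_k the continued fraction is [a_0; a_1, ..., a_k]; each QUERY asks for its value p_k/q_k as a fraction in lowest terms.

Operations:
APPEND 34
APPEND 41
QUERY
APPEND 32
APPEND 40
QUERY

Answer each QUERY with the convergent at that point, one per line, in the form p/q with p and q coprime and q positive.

APPEND 34: p_0 = 34·1 + 0 = 34, q_0 = 34·0 + 1 = 1 → 34/1
APPEND 41: p_1 = 41·34 + 1 = 1395, q_1 = 41·1 + 0 = 41 → 1395/41
APPEND 32: p_2 = 32·1395 + 34 = 44674, q_2 = 32·41 + 1 = 1313 → 44674/1313
APPEND 40: p_3 = 40·44674 + 1395 = 1788355, q_3 = 40·1313 + 41 = 52561 → 1788355/52561

1395/41
1788355/52561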